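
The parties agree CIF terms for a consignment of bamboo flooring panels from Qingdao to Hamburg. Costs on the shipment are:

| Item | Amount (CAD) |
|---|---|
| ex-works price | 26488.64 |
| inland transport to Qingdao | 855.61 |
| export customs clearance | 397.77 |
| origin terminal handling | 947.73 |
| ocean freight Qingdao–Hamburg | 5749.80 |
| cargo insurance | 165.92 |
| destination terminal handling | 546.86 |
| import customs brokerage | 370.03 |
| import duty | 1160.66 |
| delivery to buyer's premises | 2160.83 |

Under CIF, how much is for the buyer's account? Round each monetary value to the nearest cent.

Buyer's account: CAD 4238.38

CIF: the seller pays costs through ocean freight and marine insurance to the destination port.
Seller's account: goods 26488.64 + inland to port 855.61 + export clearance 397.77 + origin terminal 947.73 + freight 5749.80 + insurance 165.92 = 34605.47
Buyer's account: destination terminal 546.86 + brokerage 370.03 + duty 1160.66 + delivery 2160.83 = 4238.38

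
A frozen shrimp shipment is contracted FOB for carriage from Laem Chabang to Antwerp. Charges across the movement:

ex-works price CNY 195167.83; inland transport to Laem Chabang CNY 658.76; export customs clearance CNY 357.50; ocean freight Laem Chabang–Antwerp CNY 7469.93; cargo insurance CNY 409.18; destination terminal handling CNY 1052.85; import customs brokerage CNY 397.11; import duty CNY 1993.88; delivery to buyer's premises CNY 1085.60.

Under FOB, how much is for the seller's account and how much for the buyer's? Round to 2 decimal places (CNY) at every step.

FOB: the seller bears costs until goods are on board at the origin port; the buyer bears freight, insurance and all costs thereafter.
Seller's account: goods 195167.83 + inland to port 658.76 + export clearance 357.50 = 196184.09
Buyer's account: freight 7469.93 + insurance 409.18 + destination terminal 1052.85 + brokerage 397.11 + duty 1993.88 + delivery 1085.60 = 12408.55

Seller: CNY 196184.09; buyer: CNY 12408.55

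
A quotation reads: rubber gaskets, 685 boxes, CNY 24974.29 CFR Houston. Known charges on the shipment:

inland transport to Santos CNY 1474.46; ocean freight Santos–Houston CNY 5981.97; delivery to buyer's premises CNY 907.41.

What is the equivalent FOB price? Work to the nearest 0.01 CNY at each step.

Not relevant to the conversion: inland to port — on the seller under both CFR and FOB; already in the CFR price and stays in the FOB price. delivery — on the buyer under both terms; not part of either seller's price.
From CFR to FOB, the seller no longer bears: freight.
FOB price = 24974.29 − 5981.97 = 18992.32

FOB price: CNY 18992.32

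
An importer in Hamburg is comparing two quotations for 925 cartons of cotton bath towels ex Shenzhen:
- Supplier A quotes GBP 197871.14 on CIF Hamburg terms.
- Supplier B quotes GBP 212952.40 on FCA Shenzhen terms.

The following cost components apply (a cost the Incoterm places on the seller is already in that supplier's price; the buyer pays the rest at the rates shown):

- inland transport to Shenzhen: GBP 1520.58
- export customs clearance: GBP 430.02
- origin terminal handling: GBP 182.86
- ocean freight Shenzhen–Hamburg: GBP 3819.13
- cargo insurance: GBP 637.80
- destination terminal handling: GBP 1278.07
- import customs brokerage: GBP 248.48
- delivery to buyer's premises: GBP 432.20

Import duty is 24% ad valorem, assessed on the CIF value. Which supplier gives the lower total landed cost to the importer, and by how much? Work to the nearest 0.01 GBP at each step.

Supplier A (CIF):
The CIF price already equals the CIF value: 197871.14
Import duty = 197871.14 × 24% = 47489.07
Buyer bears (A): 1278.07 + 248.48 + 432.20 = 1958.75
Landed cost (A) = invoice 197871.14 + 1958.75 + duty 47489.07 = 247318.96
Supplier B (FCA):
CIF value = FCA price + origin terminal + freight + insurance = 212952.40 + 182.86 + 3819.13 + 637.80 = 217592.19
Import duty = 217592.19 × 24% = 52222.13
Buyer bears (B): 182.86 + 3819.13 + 637.80 + 1278.07 + 248.48 + 432.20 = 6598.54
Landed cost (B) = invoice 212952.40 + 6598.54 + duty 52222.13 = 271773.07
Difference = |247318.96 − 271773.07| = 24454.11

Supplier A is cheaper by GBP 24454.11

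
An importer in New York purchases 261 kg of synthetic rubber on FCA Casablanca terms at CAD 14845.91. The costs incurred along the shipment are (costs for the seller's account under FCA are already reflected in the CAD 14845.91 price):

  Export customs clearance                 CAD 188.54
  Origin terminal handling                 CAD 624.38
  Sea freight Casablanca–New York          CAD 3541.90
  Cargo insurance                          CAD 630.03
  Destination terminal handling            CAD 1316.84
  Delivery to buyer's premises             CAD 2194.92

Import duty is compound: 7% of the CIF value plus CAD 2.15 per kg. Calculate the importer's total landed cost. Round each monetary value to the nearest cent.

Total landed cost: CAD 25090.09

FCA: the seller delivers export-cleared goods to the carrier; the buyer bears costs from that point.
Already in the invoice (seller's account under FCA): export clearance — exclude.
CIF value = FCA price + origin terminal + freight + insurance = 14845.91 + 624.38 + 3541.90 + 630.03 = 19642.22
Ad valorem component: 19642.22 × 7% = 1374.96
Specific component: 261 × 2.15 = 561.15
Import duty = 1374.96 + 561.15 = 1936.11
Buyer bears: origin terminal 624.38 + freight 3541.90 + insurance 630.03 + destination terminal 1316.84 + delivery 2194.92 + duty 1936.11 = 10244.18
Landed cost = invoice 14845.91 + 10244.18 = 25090.09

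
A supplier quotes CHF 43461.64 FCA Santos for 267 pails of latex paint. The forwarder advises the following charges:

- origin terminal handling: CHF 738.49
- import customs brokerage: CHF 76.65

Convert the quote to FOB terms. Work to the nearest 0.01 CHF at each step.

Not relevant to the conversion: brokerage — on the buyer under both terms; not part of either seller's price.
From FCA to FOB, the seller additionally bears: origin terminal.
FOB price = 43461.64 + 738.49 = 44200.13

FOB price: CHF 44200.13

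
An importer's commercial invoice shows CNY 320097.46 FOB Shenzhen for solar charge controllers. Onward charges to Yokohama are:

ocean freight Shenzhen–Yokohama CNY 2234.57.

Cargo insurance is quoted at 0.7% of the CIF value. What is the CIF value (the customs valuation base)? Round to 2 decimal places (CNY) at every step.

Let C be the CIF value. C = FOB price + freight + 0.7% × C
C − 0.7% × C = 320097.46 + 2234.57
0.993 × C = 322332.03
C = 322332.03 / 0.993 = 324604.26
Insurance premium = 0.7% × 324604.26 = 2272.23

CIF value: CNY 324604.26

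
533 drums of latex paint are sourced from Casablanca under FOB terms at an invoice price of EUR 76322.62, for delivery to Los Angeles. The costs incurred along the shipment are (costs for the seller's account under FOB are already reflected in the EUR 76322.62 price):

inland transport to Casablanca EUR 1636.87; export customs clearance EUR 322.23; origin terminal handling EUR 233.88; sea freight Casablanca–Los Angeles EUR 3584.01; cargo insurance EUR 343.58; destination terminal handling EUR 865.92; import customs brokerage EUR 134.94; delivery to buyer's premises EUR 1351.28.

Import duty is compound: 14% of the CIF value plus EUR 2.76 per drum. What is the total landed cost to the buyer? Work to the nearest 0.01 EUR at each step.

FOB: the seller bears costs until goods are on board at the origin port; the buyer bears freight, insurance and all costs thereafter.
Already in the invoice (seller's account under FOB): inland to port, export clearance, origin terminal — exclude.
CIF value = FOB price + freight + insurance = 76322.62 + 3584.01 + 343.58 = 80250.21
Ad valorem component: 80250.21 × 14% = 11235.03
Specific component: 533 × 2.76 = 1471.08
Import duty = 11235.03 + 1471.08 = 12706.11
Buyer bears: freight 3584.01 + insurance 343.58 + destination terminal 865.92 + brokerage 134.94 + delivery 1351.28 + duty 12706.11 = 18985.84
Landed cost = invoice 76322.62 + 18985.84 = 95308.46

Total landed cost: EUR 95308.46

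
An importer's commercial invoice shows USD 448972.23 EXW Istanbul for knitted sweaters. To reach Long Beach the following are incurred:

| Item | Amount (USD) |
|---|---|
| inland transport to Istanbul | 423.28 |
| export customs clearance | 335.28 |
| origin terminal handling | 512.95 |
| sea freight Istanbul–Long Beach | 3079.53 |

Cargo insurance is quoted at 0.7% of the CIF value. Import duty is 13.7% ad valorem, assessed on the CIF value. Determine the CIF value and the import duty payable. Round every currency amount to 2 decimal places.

Let C be the CIF value. C = EXW price + pre-shipment costs + freight + 0.7% × C
C − 0.7% × C = 448972.23 + 423.28 + 335.28 + 512.95 + 3079.53
0.993 × C = 453323.27
C = 453323.27 / 0.993 = 456518.90
Insurance premium = 0.7% × 456518.90 = 3195.63
Import duty = 456518.90 × 13.7% = 62543.09

CIF value: USD 456518.90; import duty: USD 62543.09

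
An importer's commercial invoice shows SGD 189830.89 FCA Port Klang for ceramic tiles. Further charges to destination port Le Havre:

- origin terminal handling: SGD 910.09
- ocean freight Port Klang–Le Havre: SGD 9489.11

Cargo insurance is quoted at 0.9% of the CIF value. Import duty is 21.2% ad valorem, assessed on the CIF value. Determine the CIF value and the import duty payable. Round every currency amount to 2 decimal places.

CIF value: SGD 202048.53; import duty: SGD 42834.29

Let C be the CIF value. C = FCA price + pre-shipment costs + freight + 0.9% × C
C − 0.9% × C = 189830.89 + 910.09 + 9489.11
0.991 × C = 200230.09
C = 200230.09 / 0.991 = 202048.53
Insurance premium = 0.9% × 202048.53 = 1818.44
Import duty = 202048.53 × 21.2% = 42834.29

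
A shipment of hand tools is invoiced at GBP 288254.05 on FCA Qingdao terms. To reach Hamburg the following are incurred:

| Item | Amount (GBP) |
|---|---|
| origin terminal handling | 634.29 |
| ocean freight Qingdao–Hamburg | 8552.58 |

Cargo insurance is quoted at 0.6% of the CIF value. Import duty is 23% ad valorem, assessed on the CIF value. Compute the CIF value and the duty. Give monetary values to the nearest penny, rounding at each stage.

CIF value: GBP 299236.34; import duty: GBP 68824.36

Let C be the CIF value. C = FCA price + pre-shipment costs + freight + 0.6% × C
C − 0.6% × C = 288254.05 + 634.29 + 8552.58
0.994 × C = 297440.92
C = 297440.92 / 0.994 = 299236.34
Insurance premium = 0.6% × 299236.34 = 1795.42
Import duty = 299236.34 × 23% = 68824.36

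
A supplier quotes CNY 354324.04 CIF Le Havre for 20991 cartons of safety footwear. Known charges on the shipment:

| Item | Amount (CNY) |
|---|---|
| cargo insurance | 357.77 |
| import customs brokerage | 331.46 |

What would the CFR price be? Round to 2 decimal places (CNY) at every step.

Not relevant to the conversion: brokerage — on the buyer under both terms; not part of either seller's price.
From CIF to CFR, the seller no longer bears: insurance.
CFR price = 354324.04 − 357.77 = 353966.27

CFR price: CNY 353966.27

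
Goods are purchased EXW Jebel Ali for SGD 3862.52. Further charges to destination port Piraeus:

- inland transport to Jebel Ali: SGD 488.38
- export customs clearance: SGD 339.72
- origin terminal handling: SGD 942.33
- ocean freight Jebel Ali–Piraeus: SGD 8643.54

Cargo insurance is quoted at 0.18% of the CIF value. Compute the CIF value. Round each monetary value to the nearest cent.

CIF value: SGD 14302.23

Let C be the CIF value. C = EXW price + pre-shipment costs + freight + 0.18% × C
C − 0.18% × C = 3862.52 + 488.38 + 339.72 + 942.33 + 8643.54
0.9982 × C = 14276.49
C = 14276.49 / 0.9982 = 14302.23
Insurance premium = 0.18% × 14302.23 = 25.74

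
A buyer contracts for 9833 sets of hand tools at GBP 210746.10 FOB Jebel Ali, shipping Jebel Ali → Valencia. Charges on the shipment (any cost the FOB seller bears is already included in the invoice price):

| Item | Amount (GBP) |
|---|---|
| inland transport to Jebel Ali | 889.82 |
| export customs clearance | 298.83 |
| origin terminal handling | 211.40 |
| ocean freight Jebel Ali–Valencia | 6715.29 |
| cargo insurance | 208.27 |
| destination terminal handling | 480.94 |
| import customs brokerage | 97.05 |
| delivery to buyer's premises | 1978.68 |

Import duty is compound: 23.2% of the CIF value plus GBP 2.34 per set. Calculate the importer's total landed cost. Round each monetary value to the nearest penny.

Total landed cost: GBP 293734.91

FOB: the seller bears costs until goods are on board at the origin port; the buyer bears freight, insurance and all costs thereafter.
Already in the invoice (seller's account under FOB): inland to port, export clearance, origin terminal — exclude.
CIF value = FOB price + freight + insurance = 210746.10 + 6715.29 + 208.27 = 217669.66
Ad valorem component: 217669.66 × 23.2% = 50499.36
Specific component: 9833 × 2.34 = 23009.22
Import duty = 50499.36 + 23009.22 = 73508.58
Buyer bears: freight 6715.29 + insurance 208.27 + destination terminal 480.94 + brokerage 97.05 + delivery 1978.68 + duty 73508.58 = 82988.81
Landed cost = invoice 210746.10 + 82988.81 = 293734.91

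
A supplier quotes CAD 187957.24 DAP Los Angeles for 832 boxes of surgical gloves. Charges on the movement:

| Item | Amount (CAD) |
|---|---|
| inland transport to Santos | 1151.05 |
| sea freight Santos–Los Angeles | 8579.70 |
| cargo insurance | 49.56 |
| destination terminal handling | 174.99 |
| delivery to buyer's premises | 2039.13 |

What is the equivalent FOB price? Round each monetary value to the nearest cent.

FOB price: CAD 177113.86

Not relevant to the conversion: inland to port — on the seller under both DAP and FOB; already in the DAP price and stays in the FOB price.
From DAP to FOB, the seller no longer bears: freight, insurance, destination terminal, delivery.
FOB price = 187957.24 − 8579.70 − 49.56 − 174.99 − 2039.13 = 177113.86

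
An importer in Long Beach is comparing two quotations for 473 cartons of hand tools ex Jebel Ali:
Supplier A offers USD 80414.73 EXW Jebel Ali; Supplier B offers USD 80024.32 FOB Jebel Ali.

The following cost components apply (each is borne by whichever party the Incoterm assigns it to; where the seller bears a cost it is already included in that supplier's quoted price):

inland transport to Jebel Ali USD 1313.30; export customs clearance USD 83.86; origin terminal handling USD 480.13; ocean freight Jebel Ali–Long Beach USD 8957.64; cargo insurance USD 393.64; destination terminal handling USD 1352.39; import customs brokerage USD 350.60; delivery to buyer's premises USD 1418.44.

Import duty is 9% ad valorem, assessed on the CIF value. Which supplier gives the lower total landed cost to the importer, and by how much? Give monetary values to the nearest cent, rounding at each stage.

Supplier A (EXW):
CIF value = EXW price + inland to port + export clearance + origin terminal + freight + insurance = 80414.73 + 1313.30 + 83.86 + 480.13 + 8957.64 + 393.64 = 91643.30
Import duty = 91643.30 × 9% = 8247.90
Buyer bears (A): 1313.30 + 83.86 + 480.13 + 8957.64 + 393.64 + 1352.39 + 350.60 + 1418.44 = 14350.00
Landed cost (A) = invoice 80414.73 + 14350.00 + duty 8247.90 = 103012.63
Supplier B (FOB):
CIF value = FOB price + freight + insurance = 80024.32 + 8957.64 + 393.64 = 89375.60
Import duty = 89375.60 × 9% = 8043.80
Buyer bears (B): 8957.64 + 393.64 + 1352.39 + 350.60 + 1418.44 = 12472.71
Landed cost (B) = invoice 80024.32 + 12472.71 + duty 8043.80 = 100540.83
Difference = |103012.63 − 100540.83| = 2471.80

Supplier B is cheaper by USD 2471.80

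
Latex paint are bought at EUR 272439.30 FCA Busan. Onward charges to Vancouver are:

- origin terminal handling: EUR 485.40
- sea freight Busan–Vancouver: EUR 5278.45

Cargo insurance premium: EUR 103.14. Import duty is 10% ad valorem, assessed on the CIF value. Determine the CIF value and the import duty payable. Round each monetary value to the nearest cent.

CIF = FCA price + pre-shipment costs + freight + insurance
CIF = 272439.30 + 485.40 + 5278.45 + 103.14 = 278306.29
Import duty = 278306.29 × 10% = 27830.63

CIF value: EUR 278306.29; import duty: EUR 27830.63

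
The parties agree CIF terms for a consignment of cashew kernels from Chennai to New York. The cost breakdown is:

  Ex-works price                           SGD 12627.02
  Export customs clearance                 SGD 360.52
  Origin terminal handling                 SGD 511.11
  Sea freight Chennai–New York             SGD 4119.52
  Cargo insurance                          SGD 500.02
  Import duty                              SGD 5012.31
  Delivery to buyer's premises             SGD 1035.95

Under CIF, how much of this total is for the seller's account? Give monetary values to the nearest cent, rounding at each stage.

Seller's account: SGD 18118.19

CIF: the seller pays costs through ocean freight and marine insurance to the destination port.
Seller's account: goods 12627.02 + export clearance 360.52 + origin terminal 511.11 + freight 4119.52 + insurance 500.02 = 18118.19
Buyer's account: duty 5012.31 + delivery 1035.95 = 6048.26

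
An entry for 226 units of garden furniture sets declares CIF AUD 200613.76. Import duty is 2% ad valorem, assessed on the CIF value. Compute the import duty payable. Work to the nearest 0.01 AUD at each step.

Import duty: AUD 4012.28

Import duty = 200613.76 × 2% = 4012.28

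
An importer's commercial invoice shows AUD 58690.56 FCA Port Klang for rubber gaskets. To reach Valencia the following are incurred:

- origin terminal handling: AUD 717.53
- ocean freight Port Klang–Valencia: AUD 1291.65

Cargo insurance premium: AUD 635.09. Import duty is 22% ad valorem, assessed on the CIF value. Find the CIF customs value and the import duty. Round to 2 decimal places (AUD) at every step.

CIF value: AUD 61334.83; import duty: AUD 13493.66

CIF = FCA price + pre-shipment costs + freight + insurance
CIF = 58690.56 + 717.53 + 1291.65 + 635.09 = 61334.83
Import duty = 61334.83 × 22% = 13493.66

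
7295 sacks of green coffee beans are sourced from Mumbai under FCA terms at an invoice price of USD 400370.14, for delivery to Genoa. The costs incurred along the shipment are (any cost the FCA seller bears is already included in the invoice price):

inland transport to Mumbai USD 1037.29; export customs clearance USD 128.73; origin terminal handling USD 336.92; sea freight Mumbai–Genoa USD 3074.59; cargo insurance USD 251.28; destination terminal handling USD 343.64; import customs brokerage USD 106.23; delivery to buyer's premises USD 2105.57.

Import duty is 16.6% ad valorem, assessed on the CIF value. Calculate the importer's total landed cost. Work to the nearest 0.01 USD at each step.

Total landed cost: USD 473657.84

FCA: the seller delivers export-cleared goods to the carrier; the buyer bears costs from that point.
Already in the invoice (seller's account under FCA): inland to port, export clearance — exclude.
CIF value = FCA price + origin terminal + freight + insurance = 400370.14 + 336.92 + 3074.59 + 251.28 = 404032.93
Import duty = 404032.93 × 16.6% = 67069.47
Buyer bears: origin terminal 336.92 + freight 3074.59 + insurance 251.28 + destination terminal 343.64 + brokerage 106.23 + delivery 2105.57 + duty 67069.47 = 73287.70
Landed cost = invoice 400370.14 + 73287.70 = 473657.84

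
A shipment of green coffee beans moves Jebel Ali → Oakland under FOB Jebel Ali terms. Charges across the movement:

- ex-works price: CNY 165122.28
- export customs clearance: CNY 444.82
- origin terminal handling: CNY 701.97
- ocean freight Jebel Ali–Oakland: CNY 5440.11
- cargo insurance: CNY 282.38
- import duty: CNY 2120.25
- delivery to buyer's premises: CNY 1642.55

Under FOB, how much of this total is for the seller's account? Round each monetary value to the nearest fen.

Seller's account: CNY 166269.07

FOB: the seller bears costs until goods are on board at the origin port; the buyer bears freight, insurance and all costs thereafter.
Seller's account: goods 165122.28 + export clearance 444.82 + origin terminal 701.97 = 166269.07
Buyer's account: freight 5440.11 + insurance 282.38 + duty 2120.25 + delivery 1642.55 = 9485.29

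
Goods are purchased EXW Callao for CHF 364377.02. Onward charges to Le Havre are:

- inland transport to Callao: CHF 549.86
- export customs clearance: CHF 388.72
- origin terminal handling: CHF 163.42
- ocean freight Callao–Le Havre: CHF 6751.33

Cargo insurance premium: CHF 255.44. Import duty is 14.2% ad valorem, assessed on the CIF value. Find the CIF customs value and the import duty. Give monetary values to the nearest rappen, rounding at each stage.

CIF value: CHF 372485.79; import duty: CHF 52892.98

CIF = EXW price + pre-shipment costs + freight + insurance
CIF = 364377.02 + 549.86 + 388.72 + 163.42 + 6751.33 + 255.44 = 372485.79
Import duty = 372485.79 × 14.2% = 52892.98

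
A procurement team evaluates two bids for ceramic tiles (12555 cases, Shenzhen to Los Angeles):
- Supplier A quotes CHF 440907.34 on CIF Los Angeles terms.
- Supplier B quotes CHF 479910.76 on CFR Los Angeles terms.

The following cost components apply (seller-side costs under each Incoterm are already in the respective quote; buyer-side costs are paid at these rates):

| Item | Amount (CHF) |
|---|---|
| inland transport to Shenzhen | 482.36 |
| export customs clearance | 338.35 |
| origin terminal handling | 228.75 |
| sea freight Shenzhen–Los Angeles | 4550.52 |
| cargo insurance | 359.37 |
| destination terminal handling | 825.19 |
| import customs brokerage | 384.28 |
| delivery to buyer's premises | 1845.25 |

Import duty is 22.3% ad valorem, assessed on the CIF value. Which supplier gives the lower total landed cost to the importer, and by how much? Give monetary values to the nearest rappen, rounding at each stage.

Supplier A is cheaper by CHF 48140.69

Supplier A (CIF):
The CIF price already equals the CIF value: 440907.34
Import duty = 440907.34 × 22.3% = 98322.34
Buyer bears (A): 825.19 + 384.28 + 1845.25 = 3054.72
Landed cost (A) = invoice 440907.34 + 3054.72 + duty 98322.34 = 542284.40
Supplier B (CFR):
CIF value = CFR price + insurance = 479910.76 + 359.37 = 480270.13
Import duty = 480270.13 × 22.3% = 107100.24
Buyer bears (B): 359.37 + 825.19 + 384.28 + 1845.25 = 3414.09
Landed cost (B) = invoice 479910.76 + 3414.09 + duty 107100.24 = 590425.09
Difference = |542284.40 − 590425.09| = 48140.69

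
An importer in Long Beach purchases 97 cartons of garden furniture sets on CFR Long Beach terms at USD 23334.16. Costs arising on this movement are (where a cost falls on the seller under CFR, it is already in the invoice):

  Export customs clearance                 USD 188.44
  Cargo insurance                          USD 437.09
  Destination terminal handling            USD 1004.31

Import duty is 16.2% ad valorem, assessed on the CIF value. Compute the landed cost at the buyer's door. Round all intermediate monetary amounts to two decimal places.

Total landed cost: USD 28626.50

CFR: the seller pays costs through ocean freight to the destination port, but not insurance.
Already in the invoice (seller's account under CFR): export clearance — exclude.
CIF value = CFR price + insurance = 23334.16 + 437.09 = 23771.25
Import duty = 23771.25 × 16.2% = 3850.94
Buyer bears: insurance 437.09 + destination terminal 1004.31 + duty 3850.94 = 5292.34
Landed cost = invoice 23334.16 + 5292.34 = 28626.50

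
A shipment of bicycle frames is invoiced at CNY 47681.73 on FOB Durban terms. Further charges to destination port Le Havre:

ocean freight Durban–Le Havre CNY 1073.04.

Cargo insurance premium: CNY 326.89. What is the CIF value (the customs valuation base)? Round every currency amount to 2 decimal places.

CIF value: CNY 49081.66

CIF = FOB price + freight + insurance
CIF = 47681.73 + 1073.04 + 326.89 = 49081.66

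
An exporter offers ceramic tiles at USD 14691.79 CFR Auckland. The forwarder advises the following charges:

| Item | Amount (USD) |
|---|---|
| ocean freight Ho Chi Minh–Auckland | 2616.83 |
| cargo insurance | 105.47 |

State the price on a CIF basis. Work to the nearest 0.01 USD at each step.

Not relevant to the conversion: freight — on the seller under both CFR and CIF; already in the CFR price and stays in the CIF price.
From CFR to CIF, the seller additionally bears: insurance.
CIF price = 14691.79 + 105.47 = 14797.26

CIF price: USD 14797.26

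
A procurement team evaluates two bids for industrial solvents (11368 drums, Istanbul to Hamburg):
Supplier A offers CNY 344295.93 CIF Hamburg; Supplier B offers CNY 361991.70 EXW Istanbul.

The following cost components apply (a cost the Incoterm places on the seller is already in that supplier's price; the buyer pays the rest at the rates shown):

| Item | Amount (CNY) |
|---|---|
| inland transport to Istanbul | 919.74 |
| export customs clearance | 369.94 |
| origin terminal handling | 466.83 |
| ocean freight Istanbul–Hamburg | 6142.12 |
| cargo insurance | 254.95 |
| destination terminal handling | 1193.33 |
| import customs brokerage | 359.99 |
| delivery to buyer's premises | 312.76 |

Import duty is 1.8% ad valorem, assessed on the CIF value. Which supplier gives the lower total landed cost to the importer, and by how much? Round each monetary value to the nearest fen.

Supplier A is cheaper by CNY 26314.64

Supplier A (CIF):
The CIF price already equals the CIF value: 344295.93
Import duty = 344295.93 × 1.8% = 6197.33
Buyer bears (A): 1193.33 + 359.99 + 312.76 = 1866.08
Landed cost (A) = invoice 344295.93 + 1866.08 + duty 6197.33 = 352359.34
Supplier B (EXW):
CIF value = EXW price + inland to port + export clearance + origin terminal + freight + insurance = 361991.70 + 919.74 + 369.94 + 466.83 + 6142.12 + 254.95 = 370145.28
Import duty = 370145.28 × 1.8% = 6662.62
Buyer bears (B): 919.74 + 369.94 + 466.83 + 6142.12 + 254.95 + 1193.33 + 359.99 + 312.76 = 10019.66
Landed cost (B) = invoice 361991.70 + 10019.66 + duty 6662.62 = 378673.98
Difference = |352359.34 − 378673.98| = 26314.64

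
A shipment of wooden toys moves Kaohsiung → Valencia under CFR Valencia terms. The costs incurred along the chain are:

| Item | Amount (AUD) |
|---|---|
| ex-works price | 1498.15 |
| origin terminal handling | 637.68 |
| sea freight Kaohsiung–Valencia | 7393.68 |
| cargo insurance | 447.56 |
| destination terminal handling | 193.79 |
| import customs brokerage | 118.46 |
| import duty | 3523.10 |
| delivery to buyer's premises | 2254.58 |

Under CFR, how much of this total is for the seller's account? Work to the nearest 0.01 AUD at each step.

CFR: the seller pays costs through ocean freight to the destination port, but not insurance.
Seller's account: goods 1498.15 + origin terminal 637.68 + freight 7393.68 = 9529.51
Buyer's account: insurance 447.56 + destination terminal 193.79 + brokerage 118.46 + duty 3523.10 + delivery 2254.58 = 6537.49

Seller's account: AUD 9529.51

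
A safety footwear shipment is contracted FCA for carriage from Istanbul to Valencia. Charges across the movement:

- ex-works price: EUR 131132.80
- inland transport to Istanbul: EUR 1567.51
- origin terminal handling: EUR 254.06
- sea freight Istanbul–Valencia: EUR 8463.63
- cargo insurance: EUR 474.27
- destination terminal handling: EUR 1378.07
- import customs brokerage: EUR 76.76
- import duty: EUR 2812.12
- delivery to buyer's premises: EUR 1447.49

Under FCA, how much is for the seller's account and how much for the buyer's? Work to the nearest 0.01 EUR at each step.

Seller: EUR 132700.31; buyer: EUR 14906.40

FCA: the seller delivers export-cleared goods to the carrier; the buyer bears costs from that point.
Seller's account: goods 131132.80 + inland to port 1567.51 = 132700.31
Buyer's account: origin terminal 254.06 + freight 8463.63 + insurance 474.27 + destination terminal 1378.07 + brokerage 76.76 + duty 2812.12 + delivery 1447.49 = 14906.40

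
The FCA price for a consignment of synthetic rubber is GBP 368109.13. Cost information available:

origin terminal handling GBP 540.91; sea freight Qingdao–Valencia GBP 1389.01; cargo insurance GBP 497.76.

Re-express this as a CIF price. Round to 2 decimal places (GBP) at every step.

From FCA to CIF, the seller additionally bears: origin terminal, freight, insurance.
CIF price = 368109.13 + 540.91 + 1389.01 + 497.76 = 370536.81

CIF price: GBP 370536.81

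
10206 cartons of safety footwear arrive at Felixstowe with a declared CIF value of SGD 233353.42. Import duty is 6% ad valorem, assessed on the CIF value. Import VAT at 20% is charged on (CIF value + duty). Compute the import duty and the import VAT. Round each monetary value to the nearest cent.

Import duty: SGD 14001.21; import VAT: SGD 49470.93

Import duty = 233353.42 × 6% = 14001.21
VAT base = CIF + duty = 233353.42 + 14001.21 = 247354.63
Import VAT = 247354.63 × 20% = 49470.93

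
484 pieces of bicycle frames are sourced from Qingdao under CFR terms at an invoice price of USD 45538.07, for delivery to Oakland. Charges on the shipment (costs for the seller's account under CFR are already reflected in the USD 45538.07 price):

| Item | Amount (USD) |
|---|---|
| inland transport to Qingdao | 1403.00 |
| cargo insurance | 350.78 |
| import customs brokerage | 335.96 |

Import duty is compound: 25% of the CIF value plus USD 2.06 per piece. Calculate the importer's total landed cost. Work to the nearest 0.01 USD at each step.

CFR: the seller pays costs through ocean freight to the destination port, but not insurance.
Already in the invoice (seller's account under CFR): inland to port — exclude.
CIF value = CFR price + insurance = 45538.07 + 350.78 = 45888.85
Ad valorem component: 45888.85 × 25% = 11472.21
Specific component: 484 × 2.06 = 997.04
Import duty = 11472.21 + 997.04 = 12469.25
Buyer bears: insurance 350.78 + brokerage 335.96 + duty 12469.25 = 13155.99
Landed cost = invoice 45538.07 + 13155.99 = 58694.06

Total landed cost: USD 58694.06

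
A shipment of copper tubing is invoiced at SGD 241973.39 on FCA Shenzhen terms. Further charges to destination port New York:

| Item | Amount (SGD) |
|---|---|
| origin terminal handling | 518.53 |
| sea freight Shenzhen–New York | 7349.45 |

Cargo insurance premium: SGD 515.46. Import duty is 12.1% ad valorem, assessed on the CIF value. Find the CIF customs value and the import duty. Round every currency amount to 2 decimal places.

CIF = FCA price + pre-shipment costs + freight + insurance
CIF = 241973.39 + 518.53 + 7349.45 + 515.46 = 250356.83
Import duty = 250356.83 × 12.1% = 30293.18

CIF value: SGD 250356.83; import duty: SGD 30293.18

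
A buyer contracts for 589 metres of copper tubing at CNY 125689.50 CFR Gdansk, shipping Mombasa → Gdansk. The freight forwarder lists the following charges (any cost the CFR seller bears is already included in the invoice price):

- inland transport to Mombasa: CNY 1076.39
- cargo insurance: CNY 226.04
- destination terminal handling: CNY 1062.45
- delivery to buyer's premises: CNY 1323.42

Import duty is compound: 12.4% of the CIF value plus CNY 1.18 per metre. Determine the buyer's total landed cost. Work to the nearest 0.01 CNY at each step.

CFR: the seller pays costs through ocean freight to the destination port, but not insurance.
Already in the invoice (seller's account under CFR): inland to port — exclude.
CIF value = CFR price + insurance = 125689.50 + 226.04 = 125915.54
Ad valorem component: 125915.54 × 12.4% = 15613.53
Specific component: 589 × 1.18 = 695.02
Import duty = 15613.53 + 695.02 = 16308.55
Buyer bears: insurance 226.04 + destination terminal 1062.45 + delivery 1323.42 + duty 16308.55 = 18920.46
Landed cost = invoice 125689.50 + 18920.46 = 144609.96

Total landed cost: CNY 144609.96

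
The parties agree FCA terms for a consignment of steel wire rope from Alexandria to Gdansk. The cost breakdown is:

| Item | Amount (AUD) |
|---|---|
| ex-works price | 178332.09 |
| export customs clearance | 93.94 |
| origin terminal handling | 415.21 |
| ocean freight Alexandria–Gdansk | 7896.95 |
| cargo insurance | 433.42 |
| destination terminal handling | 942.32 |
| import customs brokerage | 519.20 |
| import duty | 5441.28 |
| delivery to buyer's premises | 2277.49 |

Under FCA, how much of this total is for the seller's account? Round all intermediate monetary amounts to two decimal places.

Seller's account: AUD 178426.03

FCA: the seller delivers export-cleared goods to the carrier; the buyer bears costs from that point.
Seller's account: goods 178332.09 + export clearance 93.94 = 178426.03
Buyer's account: origin terminal 415.21 + freight 7896.95 + insurance 433.42 + destination terminal 942.32 + brokerage 519.20 + duty 5441.28 + delivery 2277.49 = 17925.87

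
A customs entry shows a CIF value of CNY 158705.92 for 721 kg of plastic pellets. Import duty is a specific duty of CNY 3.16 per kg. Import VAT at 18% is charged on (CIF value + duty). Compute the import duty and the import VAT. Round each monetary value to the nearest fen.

Import duty: CNY 2278.36; import VAT: CNY 28977.17

Import duty = 721 × 3.16 = 2278.36
VAT base = CIF + duty = 158705.92 + 2278.36 = 160984.28
Import VAT = 160984.28 × 18% = 28977.17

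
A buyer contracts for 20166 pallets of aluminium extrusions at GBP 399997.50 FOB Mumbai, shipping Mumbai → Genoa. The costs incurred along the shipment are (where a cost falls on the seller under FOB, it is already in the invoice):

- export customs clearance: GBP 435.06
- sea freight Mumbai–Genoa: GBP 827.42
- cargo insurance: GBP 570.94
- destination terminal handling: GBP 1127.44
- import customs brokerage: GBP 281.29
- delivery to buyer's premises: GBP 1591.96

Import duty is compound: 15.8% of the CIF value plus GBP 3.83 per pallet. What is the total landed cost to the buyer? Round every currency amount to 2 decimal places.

Total landed cost: GBP 545052.88

FOB: the seller bears costs until goods are on board at the origin port; the buyer bears freight, insurance and all costs thereafter.
Already in the invoice (seller's account under FOB): export clearance — exclude.
CIF value = FOB price + freight + insurance = 399997.50 + 827.42 + 570.94 = 401395.86
Ad valorem component: 401395.86 × 15.8% = 63420.55
Specific component: 20166 × 3.83 = 77235.78
Import duty = 63420.55 + 77235.78 = 140656.33
Buyer bears: freight 827.42 + insurance 570.94 + destination terminal 1127.44 + brokerage 281.29 + delivery 1591.96 + duty 140656.33 = 145055.38
Landed cost = invoice 399997.50 + 145055.38 = 545052.88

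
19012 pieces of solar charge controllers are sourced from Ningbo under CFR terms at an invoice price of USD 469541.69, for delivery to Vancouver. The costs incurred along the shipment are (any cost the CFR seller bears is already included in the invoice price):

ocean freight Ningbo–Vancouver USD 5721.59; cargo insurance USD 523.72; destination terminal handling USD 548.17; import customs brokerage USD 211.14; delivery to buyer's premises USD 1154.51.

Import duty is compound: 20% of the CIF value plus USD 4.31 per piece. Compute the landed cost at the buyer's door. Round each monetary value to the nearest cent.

CFR: the seller pays costs through ocean freight to the destination port, but not insurance.
Already in the invoice (seller's account under CFR): freight — exclude.
CIF value = CFR price + insurance = 469541.69 + 523.72 = 470065.41
Ad valorem component: 470065.41 × 20% = 94013.08
Specific component: 19012 × 4.31 = 81941.72
Import duty = 94013.08 + 81941.72 = 175954.80
Buyer bears: insurance 523.72 + destination terminal 548.17 + brokerage 211.14 + delivery 1154.51 + duty 175954.80 = 178392.34
Landed cost = invoice 469541.69 + 178392.34 = 647934.03

Total landed cost: USD 647934.03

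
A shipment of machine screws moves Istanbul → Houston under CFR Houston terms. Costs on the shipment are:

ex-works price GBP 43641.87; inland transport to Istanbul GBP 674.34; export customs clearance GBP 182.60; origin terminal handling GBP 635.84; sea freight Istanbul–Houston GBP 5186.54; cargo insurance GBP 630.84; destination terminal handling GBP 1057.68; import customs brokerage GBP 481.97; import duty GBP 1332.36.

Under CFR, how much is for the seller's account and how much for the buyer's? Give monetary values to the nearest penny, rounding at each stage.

CFR: the seller pays costs through ocean freight to the destination port, but not insurance.
Seller's account: goods 43641.87 + inland to port 674.34 + export clearance 182.60 + origin terminal 635.84 + freight 5186.54 = 50321.19
Buyer's account: insurance 630.84 + destination terminal 1057.68 + brokerage 481.97 + duty 1332.36 = 3502.85

Seller: GBP 50321.19; buyer: GBP 3502.85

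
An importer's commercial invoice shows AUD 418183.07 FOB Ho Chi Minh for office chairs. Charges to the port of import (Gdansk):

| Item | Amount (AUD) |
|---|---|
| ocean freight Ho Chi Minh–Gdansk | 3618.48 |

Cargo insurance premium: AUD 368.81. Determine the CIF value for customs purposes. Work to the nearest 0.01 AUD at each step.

CIF = FOB price + freight + insurance
CIF = 418183.07 + 3618.48 + 368.81 = 422170.36

CIF value: AUD 422170.36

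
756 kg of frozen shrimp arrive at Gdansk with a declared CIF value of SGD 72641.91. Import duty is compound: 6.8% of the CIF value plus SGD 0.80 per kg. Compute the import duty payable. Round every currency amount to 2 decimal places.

Import duty: SGD 5544.45

Ad valorem component: 72641.91 × 6.8% = 4939.65
Specific component: 756 × 0.80 = 604.80
Import duty = 4939.65 + 604.80 = 5544.45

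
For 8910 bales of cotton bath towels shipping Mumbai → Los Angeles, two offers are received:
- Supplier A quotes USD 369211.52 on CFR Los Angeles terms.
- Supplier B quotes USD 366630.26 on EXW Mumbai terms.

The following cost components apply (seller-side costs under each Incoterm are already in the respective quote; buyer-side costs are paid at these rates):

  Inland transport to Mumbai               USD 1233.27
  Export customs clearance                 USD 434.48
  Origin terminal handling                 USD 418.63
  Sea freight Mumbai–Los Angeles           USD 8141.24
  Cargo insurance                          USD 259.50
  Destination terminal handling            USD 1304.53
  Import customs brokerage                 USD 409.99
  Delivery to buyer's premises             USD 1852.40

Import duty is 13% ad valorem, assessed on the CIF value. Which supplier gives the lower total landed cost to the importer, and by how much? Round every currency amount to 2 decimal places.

Supplier A is cheaper by USD 8640.39

Supplier A (CFR):
CIF value = CFR price + insurance = 369211.52 + 259.50 = 369471.02
Import duty = 369471.02 × 13% = 48031.23
Buyer bears (A): 259.50 + 1304.53 + 409.99 + 1852.40 = 3826.42
Landed cost (A) = invoice 369211.52 + 3826.42 + duty 48031.23 = 421069.17
Supplier B (EXW):
CIF value = EXW price + inland to port + export clearance + origin terminal + freight + insurance = 366630.26 + 1233.27 + 434.48 + 418.63 + 8141.24 + 259.50 = 377117.38
Import duty = 377117.38 × 13% = 49025.26
Buyer bears (B): 1233.27 + 434.48 + 418.63 + 8141.24 + 259.50 + 1304.53 + 409.99 + 1852.40 = 14054.04
Landed cost (B) = invoice 366630.26 + 14054.04 + duty 49025.26 = 429709.56
Difference = |421069.17 − 429709.56| = 8640.39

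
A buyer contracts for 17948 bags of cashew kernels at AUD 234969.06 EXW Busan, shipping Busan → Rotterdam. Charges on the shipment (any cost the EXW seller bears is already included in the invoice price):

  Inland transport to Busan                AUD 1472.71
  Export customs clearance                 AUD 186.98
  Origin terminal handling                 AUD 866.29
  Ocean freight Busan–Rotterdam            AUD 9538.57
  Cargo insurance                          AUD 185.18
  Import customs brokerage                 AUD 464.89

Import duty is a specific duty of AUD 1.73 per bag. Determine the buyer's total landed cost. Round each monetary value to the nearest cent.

EXW: the seller makes goods available at their premises; the buyer bears all onward costs.
CIF value = EXW price + inland to port + export clearance + origin terminal + freight + insurance = 234969.06 + 1472.71 + 186.98 + 866.29 + 9538.57 + 185.18 = 247218.79
Import duty = 17948 × 1.73 = 31050.04
Buyer bears: inland to port 1472.71 + export clearance 186.98 + origin terminal 866.29 + freight 9538.57 + insurance 185.18 + brokerage 464.89 + duty 31050.04 = 43764.66
Landed cost = invoice 234969.06 + 43764.66 = 278733.72

Total landed cost: AUD 278733.72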